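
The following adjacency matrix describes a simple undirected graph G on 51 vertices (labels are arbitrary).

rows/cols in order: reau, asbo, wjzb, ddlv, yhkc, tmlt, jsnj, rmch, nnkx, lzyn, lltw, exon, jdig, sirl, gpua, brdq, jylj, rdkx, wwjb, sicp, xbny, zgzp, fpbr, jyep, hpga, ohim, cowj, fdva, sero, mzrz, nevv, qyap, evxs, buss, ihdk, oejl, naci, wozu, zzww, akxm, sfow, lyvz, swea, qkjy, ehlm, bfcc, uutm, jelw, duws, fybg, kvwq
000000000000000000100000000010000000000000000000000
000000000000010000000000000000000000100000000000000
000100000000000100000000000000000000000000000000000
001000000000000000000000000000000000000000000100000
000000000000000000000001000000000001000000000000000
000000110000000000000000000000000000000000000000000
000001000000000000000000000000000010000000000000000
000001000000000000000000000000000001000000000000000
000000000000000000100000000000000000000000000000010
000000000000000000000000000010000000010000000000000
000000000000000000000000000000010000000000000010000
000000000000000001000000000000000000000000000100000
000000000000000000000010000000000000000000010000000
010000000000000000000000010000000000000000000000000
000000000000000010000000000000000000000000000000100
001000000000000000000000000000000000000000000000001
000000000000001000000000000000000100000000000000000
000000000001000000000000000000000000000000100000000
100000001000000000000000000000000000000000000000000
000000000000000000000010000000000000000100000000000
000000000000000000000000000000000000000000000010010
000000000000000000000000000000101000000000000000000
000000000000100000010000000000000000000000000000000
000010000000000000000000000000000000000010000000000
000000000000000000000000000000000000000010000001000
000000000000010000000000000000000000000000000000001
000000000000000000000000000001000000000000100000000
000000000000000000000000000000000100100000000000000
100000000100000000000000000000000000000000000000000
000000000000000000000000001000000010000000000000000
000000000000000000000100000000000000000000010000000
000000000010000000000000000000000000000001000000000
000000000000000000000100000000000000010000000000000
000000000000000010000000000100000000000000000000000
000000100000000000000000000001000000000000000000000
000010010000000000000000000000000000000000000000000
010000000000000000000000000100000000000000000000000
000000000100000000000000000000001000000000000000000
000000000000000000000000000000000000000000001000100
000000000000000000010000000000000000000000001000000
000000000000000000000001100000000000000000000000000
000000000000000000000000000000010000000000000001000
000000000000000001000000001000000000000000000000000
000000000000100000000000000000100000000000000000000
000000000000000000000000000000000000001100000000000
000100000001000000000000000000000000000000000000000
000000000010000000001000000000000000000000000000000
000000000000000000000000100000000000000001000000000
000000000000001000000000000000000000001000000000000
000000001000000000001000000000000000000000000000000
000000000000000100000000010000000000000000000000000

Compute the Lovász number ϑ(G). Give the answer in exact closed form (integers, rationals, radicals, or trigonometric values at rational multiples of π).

51*cos(pi/51)/(cos(pi/51) + 1)

Vertex mzrz has 2 neighbors: cowj, ihdk.
N(sirl) = {asbo, ohim}, |N(sirl)| = 2.
deg(qyap) = 2; N(qyap) = {lltw, lyvz}.
N(wjzb) = {ddlv, brdq}, |N(wjzb)| = 2.
Every vertex has degree 2 (N=51); this is C_{51}, the 51-cycle.
The 26 distinct eigenvalues: [2.0, 1.9848, 1.9396, 1.8649, 1.762, 1.6324, 1.478, 1.3012, 1.1047, 0.8915, 0.6647, 0.4279, 0.1845, -0.0616, -0.3068, -0.5473, -0.7796, -1.0, -1.2053, -1.3923, -1.5582, -1.7004, -1.8169, -1.9059, -1.9659, -1.9962].
ϑ = −N·λ_min/(λ_max−λ_min) = −51·(-2*cos(pi/51))/(2−(-2*cos(pi/51))) = 51*cos(pi/51)/(cos(pi/51) + 1).
ϑ(G) ≈ 25.47579449.
Lovász sandwich 25 ≤ 51*cos(pi/51)/(cos(pi/51) + 1) ≤ 26: both strict.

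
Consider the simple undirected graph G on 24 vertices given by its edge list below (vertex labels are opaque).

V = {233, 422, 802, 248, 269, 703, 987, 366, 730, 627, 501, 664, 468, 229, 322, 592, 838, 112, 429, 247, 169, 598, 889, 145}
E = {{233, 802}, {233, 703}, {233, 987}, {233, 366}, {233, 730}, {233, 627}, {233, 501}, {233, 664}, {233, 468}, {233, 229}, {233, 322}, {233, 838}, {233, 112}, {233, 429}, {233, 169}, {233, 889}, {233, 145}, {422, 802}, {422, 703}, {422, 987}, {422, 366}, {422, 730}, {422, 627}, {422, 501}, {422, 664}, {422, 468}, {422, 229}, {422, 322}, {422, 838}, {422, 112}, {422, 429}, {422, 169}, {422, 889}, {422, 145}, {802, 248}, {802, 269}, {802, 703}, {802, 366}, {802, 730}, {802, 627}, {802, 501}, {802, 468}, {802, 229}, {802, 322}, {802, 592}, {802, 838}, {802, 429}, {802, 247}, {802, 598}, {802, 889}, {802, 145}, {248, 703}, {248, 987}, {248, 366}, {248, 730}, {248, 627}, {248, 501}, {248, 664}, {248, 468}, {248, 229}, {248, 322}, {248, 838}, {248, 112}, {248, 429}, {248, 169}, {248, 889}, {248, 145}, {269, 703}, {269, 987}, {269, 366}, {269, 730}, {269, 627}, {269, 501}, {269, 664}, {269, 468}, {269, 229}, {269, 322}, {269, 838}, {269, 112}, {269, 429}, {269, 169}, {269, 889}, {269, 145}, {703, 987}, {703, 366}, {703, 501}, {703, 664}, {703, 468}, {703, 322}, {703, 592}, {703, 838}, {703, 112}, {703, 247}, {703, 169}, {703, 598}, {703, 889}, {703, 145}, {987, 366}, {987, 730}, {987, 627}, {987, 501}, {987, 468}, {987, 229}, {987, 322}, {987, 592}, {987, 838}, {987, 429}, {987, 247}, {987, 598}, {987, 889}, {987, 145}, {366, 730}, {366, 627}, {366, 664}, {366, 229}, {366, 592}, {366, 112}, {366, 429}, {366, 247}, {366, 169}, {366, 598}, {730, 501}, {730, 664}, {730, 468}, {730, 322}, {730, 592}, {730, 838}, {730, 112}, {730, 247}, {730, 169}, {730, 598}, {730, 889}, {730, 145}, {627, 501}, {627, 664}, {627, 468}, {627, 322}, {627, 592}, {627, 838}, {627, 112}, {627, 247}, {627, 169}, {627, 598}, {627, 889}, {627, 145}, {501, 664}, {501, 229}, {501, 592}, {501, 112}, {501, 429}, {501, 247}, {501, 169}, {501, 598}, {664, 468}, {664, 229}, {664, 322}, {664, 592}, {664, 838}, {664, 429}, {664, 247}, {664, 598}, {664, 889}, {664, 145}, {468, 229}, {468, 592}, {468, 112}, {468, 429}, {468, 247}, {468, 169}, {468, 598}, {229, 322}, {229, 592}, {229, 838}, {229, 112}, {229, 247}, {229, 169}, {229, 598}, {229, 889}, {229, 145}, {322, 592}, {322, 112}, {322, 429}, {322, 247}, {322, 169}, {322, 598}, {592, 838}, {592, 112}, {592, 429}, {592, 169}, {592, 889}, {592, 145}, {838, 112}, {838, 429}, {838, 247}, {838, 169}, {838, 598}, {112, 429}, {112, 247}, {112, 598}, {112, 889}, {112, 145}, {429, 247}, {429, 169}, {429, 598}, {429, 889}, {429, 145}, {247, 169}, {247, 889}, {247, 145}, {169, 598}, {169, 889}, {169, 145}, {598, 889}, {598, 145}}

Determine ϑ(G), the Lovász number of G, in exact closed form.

N(592) = {802, 703, 987, 366, 730, 627, 501, 664, 468, 229, 322, 838, 112, 429, 169, 889, 145}, |N(592)| = 17.
N(247) = {802, 703, 987, 366, 730, 627, 501, 664, 468, 229, 322, 838, 112, 429, 169, 889, 145}, |N(247)| = 17.
deg(233) = 17; N(233) = {802, 703, 987, 366, 730, 627, 501, 664, 468, 229, 322, 838, 112, 429, 169, 889, 145}.
N(322) = {233, 422, 802, 248, 269, 703, 987, 730, 627, 664, 229, 592, 112, 429, 247, 169, 598}, |N(322)| = 17.
G = K_{7,7,5,5}: α = 7 = χ(Ḡ), so ϑ = 7.
ϑ(G) ≈ 7.000000000.
Sandwich: α(G)=7 ≤ ϑ(G)=7 ≤ χ(Ḡ)=7 (collapsed).

7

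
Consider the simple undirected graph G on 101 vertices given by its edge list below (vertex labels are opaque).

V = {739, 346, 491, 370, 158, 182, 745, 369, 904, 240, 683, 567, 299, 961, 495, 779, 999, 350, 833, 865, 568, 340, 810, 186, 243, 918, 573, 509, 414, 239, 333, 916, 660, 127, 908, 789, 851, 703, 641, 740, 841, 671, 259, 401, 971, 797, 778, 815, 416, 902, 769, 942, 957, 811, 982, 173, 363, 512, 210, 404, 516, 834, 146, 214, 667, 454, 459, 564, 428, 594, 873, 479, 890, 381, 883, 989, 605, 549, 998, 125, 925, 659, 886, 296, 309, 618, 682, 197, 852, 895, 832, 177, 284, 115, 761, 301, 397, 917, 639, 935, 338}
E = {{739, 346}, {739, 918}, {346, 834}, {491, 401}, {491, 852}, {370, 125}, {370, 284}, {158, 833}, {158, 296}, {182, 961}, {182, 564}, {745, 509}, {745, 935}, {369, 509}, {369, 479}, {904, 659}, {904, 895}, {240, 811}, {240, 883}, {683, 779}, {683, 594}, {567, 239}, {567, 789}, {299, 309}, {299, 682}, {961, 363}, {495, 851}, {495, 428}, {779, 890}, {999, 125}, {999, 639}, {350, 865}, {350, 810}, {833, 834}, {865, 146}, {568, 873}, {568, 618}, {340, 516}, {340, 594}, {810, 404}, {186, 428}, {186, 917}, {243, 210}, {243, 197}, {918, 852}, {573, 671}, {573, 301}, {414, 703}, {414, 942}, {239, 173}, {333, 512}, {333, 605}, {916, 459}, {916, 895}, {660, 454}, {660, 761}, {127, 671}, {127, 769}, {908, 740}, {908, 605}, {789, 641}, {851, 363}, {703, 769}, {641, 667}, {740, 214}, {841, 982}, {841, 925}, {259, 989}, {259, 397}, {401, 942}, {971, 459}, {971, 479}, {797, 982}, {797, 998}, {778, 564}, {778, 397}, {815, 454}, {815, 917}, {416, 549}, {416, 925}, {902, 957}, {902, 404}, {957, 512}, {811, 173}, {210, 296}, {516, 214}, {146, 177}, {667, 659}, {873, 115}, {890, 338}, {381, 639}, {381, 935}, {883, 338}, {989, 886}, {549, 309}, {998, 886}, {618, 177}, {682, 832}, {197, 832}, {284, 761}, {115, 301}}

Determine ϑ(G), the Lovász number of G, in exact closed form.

101*cos(pi/101)/(cos(pi/101) + 1)

N(895) = {904, 916}, |N(895)| = 2.
deg(918) = 2; N(918) = {739, 852}.
N(917) = {186, 815}, |N(917)| = 2.
Vertex 370 has 2 neighbors: 125, 284.
G on 101 vertices is 2-regular; the odd cycle C_{101}.
Distinct eigenvalues (to 3 d.p.): [2.0, 1.996, 1.985, 1.965, 1.938, 1.904, 1.862, 1.813, 1.757, 1.695, 1.625, 1.55, 1.468, 1.381, 1.288, 1.191, 1.088, 0.982, 0.872, 0.758, 0.642, 0.523, 0.402, 0.279, 0.155, 0.031, -0.093, -0.217, -0.34, -0.462, -0.582, -0.7, -0.815, -0.927, -1.036, -1.14, -1.24, -1.335, -1.425, -1.51, -1.588, -1.661, -1.727, -1.786, -1.839, -1.884, -1.922, -1.953, -1.976, -1.991, -1.999].
Lovász: ϑ = −101(-2*cos(pi/101))/(2+-(-1)*2*cos(pi/101)) = 101*cos(pi/101)/(cos(pi/101) + 1).
ϑ(G) ≈ 50.487783173.
Sandwich: α(G)=50 ≤ ϑ(G)=101*cos(pi/101)/(cos(pi/101) + 1) ≤ χ(Ḡ)=51 (both strict).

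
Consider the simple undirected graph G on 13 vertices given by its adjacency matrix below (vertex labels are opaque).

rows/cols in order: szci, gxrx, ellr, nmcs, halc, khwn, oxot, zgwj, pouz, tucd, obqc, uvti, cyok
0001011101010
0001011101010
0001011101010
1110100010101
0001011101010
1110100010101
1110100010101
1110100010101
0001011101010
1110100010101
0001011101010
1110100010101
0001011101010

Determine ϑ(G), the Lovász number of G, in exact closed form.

7

deg(ellr) = 6; N(ellr) = {nmcs, khwn, oxot, zgwj, tucd, uvti}.
N(pouz) = {nmcs, khwn, oxot, zgwj, tucd, uvti}, |N(pouz)| = 6.
N(gxrx) = {nmcs, khwn, oxot, zgwj, tucd, uvti}, |N(gxrx)| = 6.
deg(cyok) = 6; N(cyok) = {nmcs, khwn, oxot, zgwj, tucd, uvti}.
Complete multipartite on [7, 6]: sandwich collapses at ϑ=7.
ϑ(G) ≈ 7.000000000.
Lovász sandwich 7 ≤ 7 ≤ 7: collapsed.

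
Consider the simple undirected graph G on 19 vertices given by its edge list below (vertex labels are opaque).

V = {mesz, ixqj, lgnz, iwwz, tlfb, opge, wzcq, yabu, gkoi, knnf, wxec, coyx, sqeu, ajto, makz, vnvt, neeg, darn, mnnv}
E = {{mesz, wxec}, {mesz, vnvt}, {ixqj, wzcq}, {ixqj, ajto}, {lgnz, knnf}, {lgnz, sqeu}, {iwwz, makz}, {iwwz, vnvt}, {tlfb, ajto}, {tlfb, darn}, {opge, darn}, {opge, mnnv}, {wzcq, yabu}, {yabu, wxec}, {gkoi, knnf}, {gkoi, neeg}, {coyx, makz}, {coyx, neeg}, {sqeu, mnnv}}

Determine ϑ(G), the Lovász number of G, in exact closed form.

19*cos(pi/19)/(cos(pi/19) + 1)

Vertex knnf has 2 neighbors: lgnz, gkoi.
N(wxec) = {mesz, yabu}, |N(wxec)| = 2.
Vertex lgnz has 2 neighbors: knnf, sqeu.
Vertex neeg has 2 neighbors: gkoi, coyx.
19-vertex 2-regular graph: this is C_{19}, the 19-cycle.
spec(A) ≈ [2.0, 1.891634, 1.578281, 1.093896, 0.490971, -0.165159, -0.803391, -1.354563, -1.758948, -1.972723] (distinct, 6 d.p.).
ϑ = −N·λ_min/(λ_max−λ_min) = −19·(-2*cos(pi/19))/(2−(-2*cos(pi/19))) = 19*cos(pi/19)/(cos(pi/19) + 1).
≈ 9.43477137 (to 8 d.p.).
Lovász sandwich 9 ≤ 19*cos(pi/19)/(cos(pi/19) + 1) ≤ 10: both strict.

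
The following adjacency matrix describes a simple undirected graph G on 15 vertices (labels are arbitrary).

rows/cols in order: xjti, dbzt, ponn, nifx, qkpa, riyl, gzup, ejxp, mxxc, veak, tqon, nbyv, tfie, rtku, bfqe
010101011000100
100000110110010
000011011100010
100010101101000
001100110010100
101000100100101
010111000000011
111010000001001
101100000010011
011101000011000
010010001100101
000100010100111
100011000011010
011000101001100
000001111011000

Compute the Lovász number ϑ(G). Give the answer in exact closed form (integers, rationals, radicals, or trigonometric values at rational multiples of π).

5

N(nbyv) = {nifx, ejxp, veak, tfie, rtku, bfqe}, |N(nbyv)| = 6.
deg(ponn) = 6; N(ponn) = {qkpa, riyl, ejxp, mxxc, veak, rtku}.
N(tfie) = {xjti, qkpa, riyl, tqon, nbyv, rtku}, |N(tfie)| = 6.
Vertex riyl has 6 neighbors: xjti, ponn, gzup, veak, tfie, bfqe.
Regular of degree 6 on 15 vertices: Kneser-type, 2-subsets of [6].
The 3 distinct eigenvalues: [6.0, 1.0, -3.0].
Lovász: ϑ = −15(-3)/(6+-1*(-3)) = 5.
Numerically 5.000000000.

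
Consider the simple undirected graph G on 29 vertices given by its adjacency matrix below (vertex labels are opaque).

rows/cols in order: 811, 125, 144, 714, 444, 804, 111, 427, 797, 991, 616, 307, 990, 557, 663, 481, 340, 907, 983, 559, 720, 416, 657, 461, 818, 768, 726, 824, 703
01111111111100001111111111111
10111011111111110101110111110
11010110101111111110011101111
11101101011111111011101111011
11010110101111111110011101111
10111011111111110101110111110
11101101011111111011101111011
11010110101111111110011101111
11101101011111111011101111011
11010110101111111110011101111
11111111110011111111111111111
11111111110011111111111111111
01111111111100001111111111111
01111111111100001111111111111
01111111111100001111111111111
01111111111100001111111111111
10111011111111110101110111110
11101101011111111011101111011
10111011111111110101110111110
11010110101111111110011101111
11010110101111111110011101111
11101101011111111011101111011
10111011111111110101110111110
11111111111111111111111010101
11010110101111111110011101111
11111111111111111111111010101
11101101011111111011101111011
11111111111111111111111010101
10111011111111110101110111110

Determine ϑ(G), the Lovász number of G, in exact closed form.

Vertex 797 has 23 neighbors: 811, 125, 144, 444, 804, 427, 991, 616, 307, 990, 557, 663, 481, 340, 983, 559, 720, 657, 461, 818, 768, 824, 703.
Vertex 616 has 27 neighbors: 811, 125, 144, 714, 444, 804, 111, 427, 797, 991, 990, 557, 663, 481, 340, 907, 983, 559, 720, 416, 657, 461, 818, 768, 726, 824, 703.
N(340) = {811, 144, 714, 444, 111, 427, 797, 991, 616, 307, 990, 557, 663, 481, 907, 559, 720, 416, 461, 818, 768, 726, 824}, |N(340)| = 23.
N(907) = {811, 125, 144, 444, 804, 427, 991, 616, 307, 990, 557, 663, 481, 340, 983, 559, 720, 657, 461, 818, 768, 824, 703}, |N(907)| = 23.
6 parts of sizes [7, 6, 6, 5, 3, 2]; α(G) = 7 = ϑ (perfect).
Numerically 7.0000.
Check 7 ≤ 7 ≤ 7: collapsed.

7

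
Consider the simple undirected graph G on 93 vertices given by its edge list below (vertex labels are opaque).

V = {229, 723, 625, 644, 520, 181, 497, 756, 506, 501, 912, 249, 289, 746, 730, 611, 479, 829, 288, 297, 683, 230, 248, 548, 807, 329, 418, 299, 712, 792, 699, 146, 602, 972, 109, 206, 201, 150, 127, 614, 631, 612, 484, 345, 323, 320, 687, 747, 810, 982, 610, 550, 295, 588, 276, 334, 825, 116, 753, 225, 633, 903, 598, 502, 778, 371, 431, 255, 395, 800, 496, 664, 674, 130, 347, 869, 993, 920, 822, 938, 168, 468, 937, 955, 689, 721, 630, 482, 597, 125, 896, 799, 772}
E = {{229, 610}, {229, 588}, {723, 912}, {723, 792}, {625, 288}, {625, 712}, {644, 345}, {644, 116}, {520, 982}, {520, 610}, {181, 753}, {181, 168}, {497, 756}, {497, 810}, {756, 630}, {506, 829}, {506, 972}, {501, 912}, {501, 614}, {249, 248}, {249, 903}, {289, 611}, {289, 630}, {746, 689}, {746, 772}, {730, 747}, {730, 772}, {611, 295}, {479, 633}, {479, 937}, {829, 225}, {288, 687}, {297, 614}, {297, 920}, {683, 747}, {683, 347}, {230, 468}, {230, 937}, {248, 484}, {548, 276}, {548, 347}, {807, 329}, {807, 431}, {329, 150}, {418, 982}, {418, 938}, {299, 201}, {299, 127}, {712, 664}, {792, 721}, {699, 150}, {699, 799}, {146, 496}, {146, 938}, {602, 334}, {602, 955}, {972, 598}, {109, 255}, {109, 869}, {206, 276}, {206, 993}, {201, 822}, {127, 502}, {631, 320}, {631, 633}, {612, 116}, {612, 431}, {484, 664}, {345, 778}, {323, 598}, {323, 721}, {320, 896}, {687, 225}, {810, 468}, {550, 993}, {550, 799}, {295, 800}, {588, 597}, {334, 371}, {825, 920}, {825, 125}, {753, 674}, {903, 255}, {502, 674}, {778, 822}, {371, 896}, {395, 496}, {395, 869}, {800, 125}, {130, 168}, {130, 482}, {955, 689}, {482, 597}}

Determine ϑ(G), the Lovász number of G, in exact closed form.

Vertex 810 has 2 neighbors: 497, 468.
Vertex 753 has 2 neighbors: 181, 674.
Vertex 644 has 2 neighbors: 345, 116.
deg(938) = 2; N(938) = {418, 146}.
Every vertex has degree 2 (N=93); the odd cycle C_{93}.
A has 47 distinct eigenvalues ≈ [2.0, 1.995437, 1.98177, 1.95906, 1.927411, 1.886968, 1.837916, 1.780477, 1.714914, 1.641527, 1.56065, 1.472651, 1.377934, 1.276929, 1.170098, 1.057928, 0.940931, 0.819641, 0.694611, 0.566411, 0.435627, 0.302856, 0.168702, 0.033779, -0.101298, -0.235913, -0.369452, -0.501305, -0.630871, -0.757558, -0.880788, -1.0, -1.114649, -1.224212, -1.328189, -1.426106, -1.517516, -1.602002, -1.679179, -1.748693, -1.810229, -1.863505, -1.908279, -1.944345, -1.97154, -1.989739, -1.998859].
With N=93: ϑ(G) = 93·(-(-1)*2*cos(pi/93))/(2−(-2*cos(pi/93))) = 93*cos(pi/93)/(cos(pi/93) + 1).
ϑ(G) ≈ 46.486732.
Sandwich: α(G)=46 ≤ ϑ(G)=93*cos(pi/93)/(cos(pi/93) + 1) ≤ χ(Ḡ)=47 (both strict).

93*cos(pi/93)/(cos(pi/93) + 1)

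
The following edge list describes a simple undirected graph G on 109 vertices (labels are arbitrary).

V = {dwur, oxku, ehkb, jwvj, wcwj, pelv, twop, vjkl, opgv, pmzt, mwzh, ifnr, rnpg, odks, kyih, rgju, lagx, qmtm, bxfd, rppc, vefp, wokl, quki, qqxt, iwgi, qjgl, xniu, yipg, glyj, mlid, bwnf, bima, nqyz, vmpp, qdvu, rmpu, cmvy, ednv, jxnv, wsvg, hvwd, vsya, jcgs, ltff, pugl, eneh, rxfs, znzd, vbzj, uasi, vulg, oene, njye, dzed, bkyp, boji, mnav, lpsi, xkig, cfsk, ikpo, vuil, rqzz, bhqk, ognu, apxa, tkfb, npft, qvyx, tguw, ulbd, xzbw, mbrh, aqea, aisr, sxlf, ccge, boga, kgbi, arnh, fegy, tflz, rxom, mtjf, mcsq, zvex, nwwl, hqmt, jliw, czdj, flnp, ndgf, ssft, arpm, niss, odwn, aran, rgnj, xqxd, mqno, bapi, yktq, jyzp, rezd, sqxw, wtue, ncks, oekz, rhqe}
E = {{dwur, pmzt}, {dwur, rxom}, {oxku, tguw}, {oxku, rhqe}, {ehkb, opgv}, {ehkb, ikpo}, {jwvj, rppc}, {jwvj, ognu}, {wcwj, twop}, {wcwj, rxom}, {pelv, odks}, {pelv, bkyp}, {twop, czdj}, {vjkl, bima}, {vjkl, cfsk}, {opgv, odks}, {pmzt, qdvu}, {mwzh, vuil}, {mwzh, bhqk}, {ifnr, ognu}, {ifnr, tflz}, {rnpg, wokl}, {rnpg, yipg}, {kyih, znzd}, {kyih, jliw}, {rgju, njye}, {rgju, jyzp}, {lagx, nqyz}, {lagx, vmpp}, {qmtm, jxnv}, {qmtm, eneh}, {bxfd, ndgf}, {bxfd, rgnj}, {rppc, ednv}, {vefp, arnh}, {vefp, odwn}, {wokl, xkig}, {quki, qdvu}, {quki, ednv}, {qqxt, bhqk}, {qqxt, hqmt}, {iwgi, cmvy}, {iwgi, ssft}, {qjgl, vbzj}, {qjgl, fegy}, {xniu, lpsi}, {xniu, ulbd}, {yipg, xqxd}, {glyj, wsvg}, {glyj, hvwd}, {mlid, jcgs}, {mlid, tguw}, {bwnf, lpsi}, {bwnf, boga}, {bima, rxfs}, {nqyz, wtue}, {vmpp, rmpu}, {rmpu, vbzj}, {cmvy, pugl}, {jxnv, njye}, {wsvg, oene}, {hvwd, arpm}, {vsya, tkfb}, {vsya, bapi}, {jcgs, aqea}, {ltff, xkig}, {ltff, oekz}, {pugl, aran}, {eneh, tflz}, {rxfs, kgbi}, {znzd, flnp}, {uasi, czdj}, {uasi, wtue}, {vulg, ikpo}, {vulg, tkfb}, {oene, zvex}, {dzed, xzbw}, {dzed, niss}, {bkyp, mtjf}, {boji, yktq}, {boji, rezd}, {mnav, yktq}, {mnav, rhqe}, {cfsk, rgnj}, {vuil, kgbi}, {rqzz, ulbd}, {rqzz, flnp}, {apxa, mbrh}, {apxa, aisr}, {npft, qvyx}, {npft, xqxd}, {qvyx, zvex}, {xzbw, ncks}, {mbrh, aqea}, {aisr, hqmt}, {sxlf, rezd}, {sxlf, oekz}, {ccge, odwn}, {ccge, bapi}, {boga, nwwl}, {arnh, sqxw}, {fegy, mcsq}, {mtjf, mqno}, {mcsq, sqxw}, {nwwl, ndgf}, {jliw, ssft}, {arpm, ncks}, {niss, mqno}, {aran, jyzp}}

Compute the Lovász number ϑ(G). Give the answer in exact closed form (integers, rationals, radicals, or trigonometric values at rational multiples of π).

109*cos(pi/109)/(cos(pi/109) + 1)

Vertex tflz has 2 neighbors: ifnr, eneh.
N(fegy) = {qjgl, mcsq}, |N(fegy)| = 2.
Vertex nwwl has 2 neighbors: boga, ndgf.
deg(yipg) = 2; N(yipg) = {rnpg, xqxd}.
deg(v) = 2 for all v (|V|=109); the odd cycle C_{109}.
Distinct eigenvalues (to 3 d.p.): [2.0, 1.997, 1.987, 1.97, 1.947, 1.918, 1.882, 1.839, 1.791, 1.737, 1.677, 1.611, 1.54, 1.464, 1.383, 1.298, 1.208, 1.114, 1.017, 0.916, 0.812, 0.705, 0.596, 0.485, 0.372, 0.259, 0.144, 0.029, -0.086, -0.201, -0.316, -0.429, -0.541, -0.651, -0.759, -0.864, -0.967, -1.066, -1.162, -1.253, -1.341, -1.424, -1.503, -1.576, -1.645, -1.708, -1.765, -1.816, -1.861, -1.9, -1.933, -1.959, -1.979, -1.993, -1.999].
ϑ = −N·λ_min/(λ_max−λ_min) = −109·(-2*cos(pi/109))/(2−(-2*cos(pi/109))) = 109*cos(pi/109)/(cos(pi/109) + 1).
ϑ(G) ≈ 54.4886801.
Lovász sandwich 54 ≤ 109*cos(pi/109)/(cos(pi/109) + 1) ≤ 55: both strict.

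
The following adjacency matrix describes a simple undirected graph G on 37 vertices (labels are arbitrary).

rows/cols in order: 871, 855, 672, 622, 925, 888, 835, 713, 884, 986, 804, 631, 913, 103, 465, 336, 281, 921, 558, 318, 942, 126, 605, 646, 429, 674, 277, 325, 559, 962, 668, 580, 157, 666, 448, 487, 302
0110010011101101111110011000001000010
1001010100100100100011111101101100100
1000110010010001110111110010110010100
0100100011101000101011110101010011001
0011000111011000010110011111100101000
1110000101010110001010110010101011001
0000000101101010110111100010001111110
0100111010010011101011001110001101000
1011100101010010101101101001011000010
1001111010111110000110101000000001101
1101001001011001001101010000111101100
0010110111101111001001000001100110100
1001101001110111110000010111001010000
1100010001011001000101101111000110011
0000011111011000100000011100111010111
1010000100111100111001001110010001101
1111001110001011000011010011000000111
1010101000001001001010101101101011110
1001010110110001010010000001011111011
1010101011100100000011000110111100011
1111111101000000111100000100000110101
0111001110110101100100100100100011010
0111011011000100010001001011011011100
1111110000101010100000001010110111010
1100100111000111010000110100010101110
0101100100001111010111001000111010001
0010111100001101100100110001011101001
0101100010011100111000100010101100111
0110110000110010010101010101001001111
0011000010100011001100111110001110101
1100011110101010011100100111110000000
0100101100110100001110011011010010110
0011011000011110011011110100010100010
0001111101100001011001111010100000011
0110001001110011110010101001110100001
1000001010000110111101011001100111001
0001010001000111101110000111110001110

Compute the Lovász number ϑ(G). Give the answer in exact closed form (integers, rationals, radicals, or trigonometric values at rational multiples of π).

sqrt(37)

deg(580) = 18; N(580) = {855, 925, 835, 713, 804, 631, 103, 558, 318, 942, 646, 429, 277, 325, 962, 157, 448, 487}.
Vertex 666 has 18 neighbors: 622, 925, 888, 835, 713, 986, 804, 336, 921, 558, 126, 605, 646, 429, 277, 559, 487, 302.
deg(674) = 18; N(674) = {855, 622, 925, 713, 913, 103, 465, 336, 921, 318, 942, 126, 429, 559, 962, 668, 157, 302}.
Vertex 942 has 18 neighbors: 871, 855, 672, 622, 925, 888, 835, 713, 986, 281, 921, 558, 318, 674, 580, 157, 448, 302.
Regular of degree 18 on 37 vertices: Paley(37): SR with (k,λ,μ)=(18,8,9).
Distinct eigenvalues (to 5 d.p.): [18.0, 2.54138, -3.54138].
λ_max=18, λ_min=-sqrt(37)/2 - 1/2; ϑ = −37·λ_min/(λ_max−λ_min) = sqrt(37).
Numerically 6.0827625.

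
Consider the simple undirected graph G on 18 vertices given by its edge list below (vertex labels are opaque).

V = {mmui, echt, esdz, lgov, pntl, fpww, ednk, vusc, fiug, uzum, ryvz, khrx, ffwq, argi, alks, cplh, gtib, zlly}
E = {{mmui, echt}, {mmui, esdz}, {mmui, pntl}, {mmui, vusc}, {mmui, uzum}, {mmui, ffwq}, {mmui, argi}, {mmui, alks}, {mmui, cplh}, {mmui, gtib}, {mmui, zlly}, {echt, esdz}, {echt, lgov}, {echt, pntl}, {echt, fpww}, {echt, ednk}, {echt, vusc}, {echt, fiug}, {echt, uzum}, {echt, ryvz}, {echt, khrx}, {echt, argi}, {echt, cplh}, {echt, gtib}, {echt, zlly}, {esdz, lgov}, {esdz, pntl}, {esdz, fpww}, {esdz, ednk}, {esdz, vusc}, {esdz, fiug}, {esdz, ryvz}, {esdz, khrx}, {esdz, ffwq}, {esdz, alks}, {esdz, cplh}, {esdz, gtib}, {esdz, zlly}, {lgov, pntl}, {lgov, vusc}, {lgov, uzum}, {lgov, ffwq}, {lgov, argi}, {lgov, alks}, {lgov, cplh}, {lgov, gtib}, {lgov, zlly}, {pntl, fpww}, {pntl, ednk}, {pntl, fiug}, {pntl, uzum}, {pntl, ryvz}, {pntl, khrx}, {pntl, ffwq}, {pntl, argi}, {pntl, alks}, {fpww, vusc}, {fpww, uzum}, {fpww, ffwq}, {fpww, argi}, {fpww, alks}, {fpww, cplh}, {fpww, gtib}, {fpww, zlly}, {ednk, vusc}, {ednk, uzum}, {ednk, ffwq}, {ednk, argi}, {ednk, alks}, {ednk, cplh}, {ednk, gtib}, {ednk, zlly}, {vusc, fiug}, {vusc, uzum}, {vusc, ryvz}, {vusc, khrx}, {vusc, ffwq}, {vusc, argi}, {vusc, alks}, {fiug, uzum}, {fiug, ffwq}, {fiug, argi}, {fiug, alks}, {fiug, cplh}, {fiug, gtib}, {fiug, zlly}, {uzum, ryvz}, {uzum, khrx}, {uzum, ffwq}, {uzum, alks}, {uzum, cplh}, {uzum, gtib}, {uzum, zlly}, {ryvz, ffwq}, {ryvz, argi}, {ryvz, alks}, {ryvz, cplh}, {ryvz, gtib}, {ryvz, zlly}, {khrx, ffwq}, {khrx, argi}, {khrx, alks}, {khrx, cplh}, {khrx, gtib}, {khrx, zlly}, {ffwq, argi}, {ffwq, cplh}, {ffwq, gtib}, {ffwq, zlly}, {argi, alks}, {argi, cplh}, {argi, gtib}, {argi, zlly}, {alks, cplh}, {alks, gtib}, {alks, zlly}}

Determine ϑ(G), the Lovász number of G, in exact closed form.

7

N(lgov) = {echt, esdz, pntl, vusc, uzum, ffwq, argi, alks, cplh, gtib, zlly}, |N(lgov)| = 11.
N(fiug) = {echt, esdz, pntl, vusc, uzum, ffwq, argi, alks, cplh, gtib, zlly}, |N(fiug)| = 11.
Vertex pntl has 13 neighbors: mmui, echt, esdz, lgov, fpww, ednk, fiug, uzum, ryvz, khrx, ffwq, argi, alks.
N(esdz) = {mmui, echt, lgov, pntl, fpww, ednk, vusc, fiug, ryvz, khrx, ffwq, alks, cplh, gtib, zlly}, |N(esdz)| = 15.
Complete 4-partite, parts [7, 5, 3, 3]: perfect, ϑ = α = 7.
Numerically 7.0000000.
α=7, χ(Ḡ)=7; ϑ=7 lies between (collapsed).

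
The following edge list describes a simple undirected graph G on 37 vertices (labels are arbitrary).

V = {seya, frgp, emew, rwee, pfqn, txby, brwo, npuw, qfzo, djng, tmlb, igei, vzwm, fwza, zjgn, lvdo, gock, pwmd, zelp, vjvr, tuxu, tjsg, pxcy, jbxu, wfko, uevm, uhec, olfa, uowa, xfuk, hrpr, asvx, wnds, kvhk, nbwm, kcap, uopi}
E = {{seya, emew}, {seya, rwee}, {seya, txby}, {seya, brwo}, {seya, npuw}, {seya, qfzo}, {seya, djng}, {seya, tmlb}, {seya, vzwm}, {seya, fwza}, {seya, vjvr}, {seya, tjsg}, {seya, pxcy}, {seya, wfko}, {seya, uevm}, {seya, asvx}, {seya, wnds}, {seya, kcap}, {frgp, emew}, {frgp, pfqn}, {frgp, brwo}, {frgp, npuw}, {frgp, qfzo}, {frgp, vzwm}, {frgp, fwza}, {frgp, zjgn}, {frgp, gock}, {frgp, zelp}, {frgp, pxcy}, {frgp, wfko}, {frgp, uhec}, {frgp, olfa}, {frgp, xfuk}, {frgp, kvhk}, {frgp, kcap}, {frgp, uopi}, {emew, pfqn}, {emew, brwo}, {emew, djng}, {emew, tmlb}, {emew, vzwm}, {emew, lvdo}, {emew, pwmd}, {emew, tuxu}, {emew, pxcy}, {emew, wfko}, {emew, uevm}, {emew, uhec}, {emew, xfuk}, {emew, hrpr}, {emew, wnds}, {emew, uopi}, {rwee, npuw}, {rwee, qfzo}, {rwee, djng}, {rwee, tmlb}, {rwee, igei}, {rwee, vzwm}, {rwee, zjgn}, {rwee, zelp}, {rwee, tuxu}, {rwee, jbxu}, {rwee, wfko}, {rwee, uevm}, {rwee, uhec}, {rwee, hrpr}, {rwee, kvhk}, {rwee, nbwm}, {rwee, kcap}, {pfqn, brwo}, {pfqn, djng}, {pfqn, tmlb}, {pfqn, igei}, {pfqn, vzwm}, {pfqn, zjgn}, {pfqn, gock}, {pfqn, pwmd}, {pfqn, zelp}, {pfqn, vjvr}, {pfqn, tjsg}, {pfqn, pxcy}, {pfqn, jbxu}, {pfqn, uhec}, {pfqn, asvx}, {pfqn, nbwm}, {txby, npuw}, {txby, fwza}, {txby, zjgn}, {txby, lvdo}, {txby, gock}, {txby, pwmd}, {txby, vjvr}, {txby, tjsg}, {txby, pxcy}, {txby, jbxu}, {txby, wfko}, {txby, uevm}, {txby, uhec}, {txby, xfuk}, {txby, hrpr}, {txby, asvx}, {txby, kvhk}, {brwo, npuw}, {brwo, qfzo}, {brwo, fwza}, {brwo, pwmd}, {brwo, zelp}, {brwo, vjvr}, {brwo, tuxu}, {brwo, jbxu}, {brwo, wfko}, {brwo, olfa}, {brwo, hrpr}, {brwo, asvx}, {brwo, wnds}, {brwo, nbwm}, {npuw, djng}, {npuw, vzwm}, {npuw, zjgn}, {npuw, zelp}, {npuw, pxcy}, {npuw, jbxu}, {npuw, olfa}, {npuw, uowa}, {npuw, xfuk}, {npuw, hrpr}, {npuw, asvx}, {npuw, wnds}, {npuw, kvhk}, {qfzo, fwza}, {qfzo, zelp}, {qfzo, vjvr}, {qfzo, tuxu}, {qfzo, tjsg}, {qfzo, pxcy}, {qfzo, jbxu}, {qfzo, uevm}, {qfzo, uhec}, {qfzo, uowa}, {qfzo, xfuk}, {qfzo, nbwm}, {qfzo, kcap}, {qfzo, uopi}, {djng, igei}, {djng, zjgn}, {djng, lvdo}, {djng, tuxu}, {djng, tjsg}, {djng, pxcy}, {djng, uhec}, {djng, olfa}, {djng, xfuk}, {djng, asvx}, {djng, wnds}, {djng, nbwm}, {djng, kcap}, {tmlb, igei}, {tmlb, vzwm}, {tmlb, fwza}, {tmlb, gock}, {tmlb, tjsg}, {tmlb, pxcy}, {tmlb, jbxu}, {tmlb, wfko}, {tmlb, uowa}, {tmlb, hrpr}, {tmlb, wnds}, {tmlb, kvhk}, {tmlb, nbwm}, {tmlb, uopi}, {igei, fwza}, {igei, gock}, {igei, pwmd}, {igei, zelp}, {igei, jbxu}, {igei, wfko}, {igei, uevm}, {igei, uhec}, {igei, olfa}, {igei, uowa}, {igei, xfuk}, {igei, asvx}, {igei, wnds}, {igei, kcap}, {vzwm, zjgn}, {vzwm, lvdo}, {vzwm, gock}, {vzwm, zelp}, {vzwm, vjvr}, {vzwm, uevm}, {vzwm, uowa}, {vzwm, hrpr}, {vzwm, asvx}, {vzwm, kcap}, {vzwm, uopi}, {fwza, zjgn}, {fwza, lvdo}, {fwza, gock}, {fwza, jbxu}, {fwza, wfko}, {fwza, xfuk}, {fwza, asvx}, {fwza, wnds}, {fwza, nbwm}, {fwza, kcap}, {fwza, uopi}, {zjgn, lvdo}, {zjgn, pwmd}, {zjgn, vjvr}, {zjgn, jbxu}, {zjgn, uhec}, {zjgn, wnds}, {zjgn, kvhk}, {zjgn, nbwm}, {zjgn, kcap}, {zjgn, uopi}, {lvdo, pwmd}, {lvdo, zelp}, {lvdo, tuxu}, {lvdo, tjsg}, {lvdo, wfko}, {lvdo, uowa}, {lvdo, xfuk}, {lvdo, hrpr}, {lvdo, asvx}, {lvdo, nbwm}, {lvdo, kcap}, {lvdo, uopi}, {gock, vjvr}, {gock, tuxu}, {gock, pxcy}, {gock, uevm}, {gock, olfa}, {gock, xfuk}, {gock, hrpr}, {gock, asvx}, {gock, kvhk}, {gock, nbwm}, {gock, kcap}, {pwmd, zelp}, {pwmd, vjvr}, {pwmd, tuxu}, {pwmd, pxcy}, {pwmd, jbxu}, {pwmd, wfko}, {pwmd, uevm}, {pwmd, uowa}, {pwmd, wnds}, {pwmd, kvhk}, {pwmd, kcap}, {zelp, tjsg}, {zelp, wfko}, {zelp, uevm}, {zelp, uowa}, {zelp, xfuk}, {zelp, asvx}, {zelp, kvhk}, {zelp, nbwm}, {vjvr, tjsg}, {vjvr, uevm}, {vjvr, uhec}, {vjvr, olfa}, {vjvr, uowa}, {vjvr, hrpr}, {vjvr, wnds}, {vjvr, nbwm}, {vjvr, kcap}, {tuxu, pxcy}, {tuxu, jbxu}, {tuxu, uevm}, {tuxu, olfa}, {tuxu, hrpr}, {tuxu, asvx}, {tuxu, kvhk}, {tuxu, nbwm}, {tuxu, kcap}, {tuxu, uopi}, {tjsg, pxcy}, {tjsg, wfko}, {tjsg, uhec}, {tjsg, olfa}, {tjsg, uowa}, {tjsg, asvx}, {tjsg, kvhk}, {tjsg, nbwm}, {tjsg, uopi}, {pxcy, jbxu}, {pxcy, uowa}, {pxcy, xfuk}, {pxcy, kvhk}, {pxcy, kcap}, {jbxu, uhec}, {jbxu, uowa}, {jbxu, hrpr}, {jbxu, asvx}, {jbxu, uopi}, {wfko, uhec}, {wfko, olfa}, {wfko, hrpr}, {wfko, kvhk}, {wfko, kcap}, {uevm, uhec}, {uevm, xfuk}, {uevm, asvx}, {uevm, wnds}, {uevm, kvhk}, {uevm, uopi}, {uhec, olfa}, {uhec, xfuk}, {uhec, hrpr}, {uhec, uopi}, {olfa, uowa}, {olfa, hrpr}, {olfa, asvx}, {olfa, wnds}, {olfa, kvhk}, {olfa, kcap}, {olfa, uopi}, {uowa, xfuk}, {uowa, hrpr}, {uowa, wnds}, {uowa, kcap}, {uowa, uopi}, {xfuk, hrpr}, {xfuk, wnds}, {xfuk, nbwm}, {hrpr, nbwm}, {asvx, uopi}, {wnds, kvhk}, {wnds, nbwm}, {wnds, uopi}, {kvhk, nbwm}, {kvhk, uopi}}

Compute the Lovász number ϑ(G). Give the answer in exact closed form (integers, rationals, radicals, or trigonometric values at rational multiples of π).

sqrt(37)

deg(igei) = 18; N(igei) = {rwee, pfqn, djng, tmlb, fwza, gock, pwmd, zelp, jbxu, wfko, uevm, uhec, olfa, uowa, xfuk, asvx, wnds, kcap}.
N(pwmd) = {emew, pfqn, txby, brwo, igei, zjgn, lvdo, zelp, vjvr, tuxu, pxcy, jbxu, wfko, uevm, uowa, wnds, kvhk, kcap}, |N(pwmd)| = 18.
deg(zelp) = 18; N(zelp) = {frgp, rwee, pfqn, brwo, npuw, qfzo, igei, vzwm, lvdo, pwmd, tjsg, wfko, uevm, uowa, xfuk, asvx, kvhk, nbwm}.
N(qfzo) = {seya, frgp, rwee, brwo, fwza, zelp, vjvr, tuxu, tjsg, pxcy, jbxu, uevm, uhec, uowa, xfuk, nbwm, kcap, uopi}, |N(qfzo)| = 18.
37-vertex 18-regular graph: Paley(37): SR with (k,λ,μ)=(18,8,9).
A has 3 distinct eigenvalues ≈ [18.0, 2.541381, -3.541381].
ϑ = −N·λ_min/(λ_max−λ_min) = −37·(-sqrt(37)/2 - 1/2)/(18−(-sqrt(37)/2 - 1/2)) = sqrt(37).
Numerically 6.082763.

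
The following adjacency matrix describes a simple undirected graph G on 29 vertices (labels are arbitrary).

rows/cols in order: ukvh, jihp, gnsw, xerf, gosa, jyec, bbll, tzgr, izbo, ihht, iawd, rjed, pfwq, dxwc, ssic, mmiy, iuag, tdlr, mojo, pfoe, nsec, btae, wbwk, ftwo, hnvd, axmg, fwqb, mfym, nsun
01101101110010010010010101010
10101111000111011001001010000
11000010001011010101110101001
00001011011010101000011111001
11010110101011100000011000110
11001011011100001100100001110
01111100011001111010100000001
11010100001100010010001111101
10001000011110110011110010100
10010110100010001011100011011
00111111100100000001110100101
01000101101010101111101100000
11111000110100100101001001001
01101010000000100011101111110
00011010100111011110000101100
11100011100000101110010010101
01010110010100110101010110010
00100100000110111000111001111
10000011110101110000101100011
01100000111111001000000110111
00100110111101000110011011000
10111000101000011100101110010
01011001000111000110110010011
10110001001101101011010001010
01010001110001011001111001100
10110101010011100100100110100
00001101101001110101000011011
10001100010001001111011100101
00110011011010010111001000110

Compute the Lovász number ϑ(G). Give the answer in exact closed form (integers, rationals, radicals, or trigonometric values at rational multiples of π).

sqrt(29)

N(xerf) = {gosa, bbll, tzgr, ihht, iawd, pfwq, ssic, iuag, btae, wbwk, ftwo, hnvd, axmg, nsun}, |N(xerf)| = 14.
N(btae) = {ukvh, gnsw, xerf, gosa, izbo, iawd, mmiy, iuag, tdlr, nsec, wbwk, ftwo, hnvd, mfym}, |N(btae)| = 14.
N(pfoe) = {jihp, gnsw, izbo, ihht, iawd, rjed, pfwq, dxwc, iuag, ftwo, hnvd, fwqb, mfym, nsun}, |N(pfoe)| = 14.
Vertex izbo has 14 neighbors: ukvh, gosa, ihht, iawd, rjed, pfwq, ssic, mmiy, mojo, pfoe, nsec, btae, hnvd, fwqb.
Regular of degree 14 on 29 vertices: Paley(29): SR with (k,λ,μ)=(14,6,7).
The 3 distinct eigenvalues: [14.0, 2.192582, -3.192582].
ϑ = −N·λ_min/(λ_max−λ_min) = −29·(-sqrt(29)/2 - 1/2)/(14−(-sqrt(29)/2 - 1/2)) = sqrt(29).
ϑ(G) ≈ 5.385164807.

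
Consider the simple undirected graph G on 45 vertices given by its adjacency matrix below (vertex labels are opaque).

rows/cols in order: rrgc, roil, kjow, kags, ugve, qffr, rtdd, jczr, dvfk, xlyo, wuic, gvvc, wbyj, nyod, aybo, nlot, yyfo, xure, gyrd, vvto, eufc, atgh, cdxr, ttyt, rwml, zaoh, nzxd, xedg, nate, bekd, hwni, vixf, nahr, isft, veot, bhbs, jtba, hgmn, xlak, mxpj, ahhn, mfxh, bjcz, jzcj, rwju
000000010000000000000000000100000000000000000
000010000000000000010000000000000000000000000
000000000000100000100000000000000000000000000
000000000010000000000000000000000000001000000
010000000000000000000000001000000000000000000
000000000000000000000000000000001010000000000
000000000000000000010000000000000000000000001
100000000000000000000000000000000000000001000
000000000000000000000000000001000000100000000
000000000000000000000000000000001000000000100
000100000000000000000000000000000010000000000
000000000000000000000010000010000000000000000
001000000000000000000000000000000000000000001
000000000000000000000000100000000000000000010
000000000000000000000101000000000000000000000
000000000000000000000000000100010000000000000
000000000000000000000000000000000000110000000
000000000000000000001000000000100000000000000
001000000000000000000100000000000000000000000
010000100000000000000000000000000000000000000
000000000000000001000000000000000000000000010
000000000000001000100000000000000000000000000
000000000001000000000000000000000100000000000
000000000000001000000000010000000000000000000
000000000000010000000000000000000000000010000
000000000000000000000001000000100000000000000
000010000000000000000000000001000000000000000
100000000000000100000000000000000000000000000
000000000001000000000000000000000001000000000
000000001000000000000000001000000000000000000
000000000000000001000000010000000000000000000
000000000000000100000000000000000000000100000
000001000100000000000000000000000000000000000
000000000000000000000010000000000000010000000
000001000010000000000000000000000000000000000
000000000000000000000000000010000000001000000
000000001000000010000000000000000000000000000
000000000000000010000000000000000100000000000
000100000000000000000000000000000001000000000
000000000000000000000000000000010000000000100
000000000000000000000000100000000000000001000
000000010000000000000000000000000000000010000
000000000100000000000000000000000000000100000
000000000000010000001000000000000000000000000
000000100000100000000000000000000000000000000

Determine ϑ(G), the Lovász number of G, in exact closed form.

Vertex roil has 2 neighbors: ugve, vvto.
deg(nzxd) = 2; N(nzxd) = {ugve, bekd}.
N(kjow) = {wbyj, gyrd}, |N(kjow)| = 2.
N(xlyo) = {nahr, bjcz}, |N(xlyo)| = 2.
45-vertex 2-regular graph: a single 45-cycle (edge-transitive).
The 23 distinct eigenvalues: [2.0, 1.981, 1.923, 1.827, 1.696, 1.532, 1.338, 1.118, 0.877, 0.618, 0.347, 0.07, -0.209, -0.484, -0.749, -1.0, -1.231, -1.439, -1.618, -1.766, -1.879, -1.956, -1.995].
With N=45: ϑ(G) = 45·(-(-1)*2*cos(pi/45))/(2−(-2*cos(pi/45))) = 45*cos(pi/45)/(cos(pi/45) + 1).
Numerically 22.472562147.
Lovász sandwich 22 ≤ 45*cos(pi/45)/(cos(pi/45) + 1) ≤ 23: both strict.

45*cos(pi/45)/(cos(pi/45) + 1)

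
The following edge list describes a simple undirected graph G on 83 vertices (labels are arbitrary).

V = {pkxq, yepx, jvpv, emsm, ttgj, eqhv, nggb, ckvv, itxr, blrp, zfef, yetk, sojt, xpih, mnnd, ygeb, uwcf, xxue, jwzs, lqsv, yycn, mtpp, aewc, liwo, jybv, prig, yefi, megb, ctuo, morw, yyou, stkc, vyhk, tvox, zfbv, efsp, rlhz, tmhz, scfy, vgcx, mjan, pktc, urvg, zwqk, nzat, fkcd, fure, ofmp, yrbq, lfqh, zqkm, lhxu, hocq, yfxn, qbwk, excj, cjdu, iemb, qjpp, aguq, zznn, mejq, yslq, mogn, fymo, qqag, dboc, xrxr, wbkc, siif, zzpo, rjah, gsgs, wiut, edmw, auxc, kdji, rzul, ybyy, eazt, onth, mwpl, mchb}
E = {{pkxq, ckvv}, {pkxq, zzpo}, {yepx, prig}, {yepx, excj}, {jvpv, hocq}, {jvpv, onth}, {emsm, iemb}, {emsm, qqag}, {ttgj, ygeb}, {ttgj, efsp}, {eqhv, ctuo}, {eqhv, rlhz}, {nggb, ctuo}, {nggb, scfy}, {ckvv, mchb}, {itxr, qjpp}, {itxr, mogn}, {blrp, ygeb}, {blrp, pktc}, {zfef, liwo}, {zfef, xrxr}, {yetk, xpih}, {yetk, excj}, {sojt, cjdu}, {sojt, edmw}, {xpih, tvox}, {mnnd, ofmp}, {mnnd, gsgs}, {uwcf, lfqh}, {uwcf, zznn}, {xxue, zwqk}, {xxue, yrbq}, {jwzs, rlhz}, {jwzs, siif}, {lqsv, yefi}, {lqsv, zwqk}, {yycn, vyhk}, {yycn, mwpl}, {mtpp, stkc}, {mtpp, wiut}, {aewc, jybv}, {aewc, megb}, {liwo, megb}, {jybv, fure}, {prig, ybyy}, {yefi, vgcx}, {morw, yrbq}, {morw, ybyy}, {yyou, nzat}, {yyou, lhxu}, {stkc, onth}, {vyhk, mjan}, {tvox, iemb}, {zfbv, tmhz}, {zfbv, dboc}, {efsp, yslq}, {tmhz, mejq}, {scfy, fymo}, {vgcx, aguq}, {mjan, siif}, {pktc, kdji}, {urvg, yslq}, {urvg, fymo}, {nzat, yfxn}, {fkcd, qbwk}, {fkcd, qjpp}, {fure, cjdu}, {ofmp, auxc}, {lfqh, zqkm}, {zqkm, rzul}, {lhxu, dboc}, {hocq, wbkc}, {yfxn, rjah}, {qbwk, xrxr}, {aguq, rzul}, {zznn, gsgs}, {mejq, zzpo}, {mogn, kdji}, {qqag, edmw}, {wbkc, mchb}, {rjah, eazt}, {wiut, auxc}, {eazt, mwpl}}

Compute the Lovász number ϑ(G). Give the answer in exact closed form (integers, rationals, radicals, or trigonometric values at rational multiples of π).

83*cos(pi/83)/(cos(pi/83) + 1)

N(mtpp) = {stkc, wiut}, |N(mtpp)| = 2.
N(auxc) = {ofmp, wiut}, |N(auxc)| = 2.
deg(urvg) = 2; N(urvg) = {yslq, fymo}.
Vertex stkc has 2 neighbors: mtpp, onth.
G on 83 vertices is 2-regular; this is C_{83}, the 83-cycle.
spec(A) ≈ [2.0, 1.9943, 1.9771, 1.9486, 1.909, 1.8584, 1.7972, 1.7257, 1.6443, 1.5535, 1.4538, 1.3457, 1.23, 1.1072, 0.9781, 0.8433, 0.7038, 0.5602, 0.4134, 0.2642, 0.1135, -0.0378, -0.189, -0.339, -0.4871, -0.6324, -0.7741, -0.9114, -1.0434, -1.1694, -1.2888, -1.4008, -1.5047, -1.6001, -1.6862, -1.7627, -1.8291, -1.8851, -1.9302, -1.9643, -1.9871, -1.9986] (distinct, 4 d.p.).
Lovász (edge-transitive): ϑ = −83·(-2*cos(pi/83))/((2)−(-2*cos(pi/83))) = 83*cos(pi/83)/(cos(pi/83) + 1).
= 41.4851326… (decimal).
Lovász sandwich 41 ≤ 83*cos(pi/83)/(cos(pi/83) + 1) ≤ 42: both strict.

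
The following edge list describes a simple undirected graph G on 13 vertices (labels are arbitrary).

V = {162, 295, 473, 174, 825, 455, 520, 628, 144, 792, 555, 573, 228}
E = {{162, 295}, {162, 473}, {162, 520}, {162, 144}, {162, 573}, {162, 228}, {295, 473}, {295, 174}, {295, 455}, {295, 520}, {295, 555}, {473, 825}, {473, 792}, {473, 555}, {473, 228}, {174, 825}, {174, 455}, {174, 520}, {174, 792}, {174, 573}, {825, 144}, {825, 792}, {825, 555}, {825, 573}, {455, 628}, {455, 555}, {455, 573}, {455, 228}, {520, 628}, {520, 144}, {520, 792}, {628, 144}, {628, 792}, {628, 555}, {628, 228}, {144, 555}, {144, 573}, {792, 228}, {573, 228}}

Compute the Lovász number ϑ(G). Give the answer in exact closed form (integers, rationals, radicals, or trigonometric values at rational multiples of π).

sqrt(13)

N(473) = {162, 295, 825, 792, 555, 228}, |N(473)| = 6.
N(228) = {162, 473, 455, 628, 792, 573}, |N(228)| = 6.
Vertex 162 has 6 neighbors: 295, 473, 520, 144, 573, 228.
N(174) = {295, 825, 455, 520, 792, 573}, |N(174)| = 6.
Every vertex has degree 6 (N=13); Paley(13): SR with (k,λ,μ)=(6,2,3).
The 3 distinct eigenvalues: [6.0, 1.302776, -2.302776].
λ_max=6, λ_min=-sqrt(13)/2 - 1/2; ϑ = −13·λ_min/(λ_max−λ_min) = sqrt(13).
= 3.60555128… (decimal).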